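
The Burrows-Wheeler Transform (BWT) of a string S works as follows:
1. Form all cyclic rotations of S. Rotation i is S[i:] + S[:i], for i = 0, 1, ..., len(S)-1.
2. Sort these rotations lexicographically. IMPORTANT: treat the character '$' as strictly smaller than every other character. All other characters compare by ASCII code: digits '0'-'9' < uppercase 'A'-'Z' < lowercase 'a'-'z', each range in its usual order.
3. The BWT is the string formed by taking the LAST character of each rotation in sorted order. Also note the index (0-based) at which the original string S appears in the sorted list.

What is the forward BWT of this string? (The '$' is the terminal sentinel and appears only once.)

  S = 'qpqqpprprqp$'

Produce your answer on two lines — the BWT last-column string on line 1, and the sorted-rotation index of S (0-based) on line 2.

Answer: pqqqprrq$ppp
8

Derivation:
All 12 rotations (rotation i = S[i:]+S[:i]):
  rot[0] = qpqqpprprqp$
  rot[1] = pqqpprprqp$q
  rot[2] = qqpprprqp$qp
  rot[3] = qpprprqp$qpq
  rot[4] = pprprqp$qpqq
  rot[5] = prprqp$qpqqp
  rot[6] = rprqp$qpqqpp
  rot[7] = prqp$qpqqppr
  rot[8] = rqp$qpqqpprp
  rot[9] = qp$qpqqpprpr
  rot[10] = p$qpqqpprprq
  rot[11] = $qpqqpprprqp
Sorted (with $ < everything):
  sorted[0] = $qpqqpprprqp  (last char: 'p')
  sorted[1] = p$qpqqpprprq  (last char: 'q')
  sorted[2] = pprprqp$qpqq  (last char: 'q')
  sorted[3] = pqqpprprqp$q  (last char: 'q')
  sorted[4] = prprqp$qpqqp  (last char: 'p')
  sorted[5] = prqp$qpqqppr  (last char: 'r')
  sorted[6] = qp$qpqqpprpr  (last char: 'r')
  sorted[7] = qpprprqp$qpq  (last char: 'q')
  sorted[8] = qpqqpprprqp$  (last char: '$')
  sorted[9] = qqpprprqp$qp  (last char: 'p')
  sorted[10] = rprqp$qpqqpp  (last char: 'p')
  sorted[11] = rqp$qpqqpprp  (last char: 'p')
Last column: pqqqprrq$ppp
Original string S is at sorted index 8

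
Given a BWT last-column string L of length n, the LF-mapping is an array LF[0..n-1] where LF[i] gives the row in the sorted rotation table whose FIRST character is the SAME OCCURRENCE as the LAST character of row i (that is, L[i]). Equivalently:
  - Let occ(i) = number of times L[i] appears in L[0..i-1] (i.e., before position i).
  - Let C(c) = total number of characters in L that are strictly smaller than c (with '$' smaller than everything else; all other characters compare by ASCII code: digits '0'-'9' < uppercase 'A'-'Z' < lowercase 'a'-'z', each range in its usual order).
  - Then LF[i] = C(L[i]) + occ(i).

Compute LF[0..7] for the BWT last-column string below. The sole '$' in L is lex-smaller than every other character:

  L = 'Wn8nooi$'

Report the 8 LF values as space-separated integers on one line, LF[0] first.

Char counts: '$':1, '8':1, 'W':1, 'i':1, 'n':2, 'o':2
C (first-col start): C('$')=0, C('8')=1, C('W')=2, C('i')=3, C('n')=4, C('o')=6
L[0]='W': occ=0, LF[0]=C('W')+0=2+0=2
L[1]='n': occ=0, LF[1]=C('n')+0=4+0=4
L[2]='8': occ=0, LF[2]=C('8')+0=1+0=1
L[3]='n': occ=1, LF[3]=C('n')+1=4+1=5
L[4]='o': occ=0, LF[4]=C('o')+0=6+0=6
L[5]='o': occ=1, LF[5]=C('o')+1=6+1=7
L[6]='i': occ=0, LF[6]=C('i')+0=3+0=3
L[7]='$': occ=0, LF[7]=C('$')+0=0+0=0

Answer: 2 4 1 5 6 7 3 0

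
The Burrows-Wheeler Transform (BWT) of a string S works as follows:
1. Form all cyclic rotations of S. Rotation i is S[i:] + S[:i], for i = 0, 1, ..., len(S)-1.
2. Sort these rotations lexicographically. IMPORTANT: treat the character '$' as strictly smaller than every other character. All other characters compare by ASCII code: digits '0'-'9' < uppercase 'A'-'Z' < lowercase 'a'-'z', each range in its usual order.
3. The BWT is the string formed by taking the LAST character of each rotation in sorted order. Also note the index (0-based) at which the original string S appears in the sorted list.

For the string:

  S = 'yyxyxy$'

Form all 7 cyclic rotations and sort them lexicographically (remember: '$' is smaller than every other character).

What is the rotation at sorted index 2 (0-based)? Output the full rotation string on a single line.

All 7 rotations (rotation i = S[i:]+S[:i]):
  rot[0] = yyxyxy$
  rot[1] = yxyxy$y
  rot[2] = xyxy$yy
  rot[3] = yxy$yyx
  rot[4] = xy$yyxy
  rot[5] = y$yyxyx
  rot[6] = $yyxyxy
Sorted (with $ < everything):
  sorted[0] = $yyxyxy
  sorted[1] = xy$yyxy
  sorted[2] = xyxy$yy
  sorted[3] = y$yyxyx
  sorted[4] = yxy$yyx
  sorted[5] = yxyxy$y
  sorted[6] = yyxyxy$
sorted[2] = xyxy$yy

Answer: xyxy$yy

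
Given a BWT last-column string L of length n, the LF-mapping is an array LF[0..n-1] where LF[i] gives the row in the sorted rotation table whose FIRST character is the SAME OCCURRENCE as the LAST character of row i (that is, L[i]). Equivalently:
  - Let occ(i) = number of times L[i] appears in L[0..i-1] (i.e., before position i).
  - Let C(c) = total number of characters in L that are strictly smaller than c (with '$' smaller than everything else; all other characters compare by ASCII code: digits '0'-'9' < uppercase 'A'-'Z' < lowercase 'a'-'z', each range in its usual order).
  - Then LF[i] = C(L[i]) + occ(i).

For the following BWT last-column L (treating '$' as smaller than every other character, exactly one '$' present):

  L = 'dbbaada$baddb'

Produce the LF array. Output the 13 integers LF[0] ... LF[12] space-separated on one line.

Answer: 9 5 6 1 2 10 3 0 7 4 11 12 8

Derivation:
Char counts: '$':1, 'a':4, 'b':4, 'd':4
C (first-col start): C('$')=0, C('a')=1, C('b')=5, C('d')=9
L[0]='d': occ=0, LF[0]=C('d')+0=9+0=9
L[1]='b': occ=0, LF[1]=C('b')+0=5+0=5
L[2]='b': occ=1, LF[2]=C('b')+1=5+1=6
L[3]='a': occ=0, LF[3]=C('a')+0=1+0=1
L[4]='a': occ=1, LF[4]=C('a')+1=1+1=2
L[5]='d': occ=1, LF[5]=C('d')+1=9+1=10
L[6]='a': occ=2, LF[6]=C('a')+2=1+2=3
L[7]='$': occ=0, LF[7]=C('$')+0=0+0=0
L[8]='b': occ=2, LF[8]=C('b')+2=5+2=7
L[9]='a': occ=3, LF[9]=C('a')+3=1+3=4
L[10]='d': occ=2, LF[10]=C('d')+2=9+2=11
L[11]='d': occ=3, LF[11]=C('d')+3=9+3=12
L[12]='b': occ=3, LF[12]=C('b')+3=5+3=8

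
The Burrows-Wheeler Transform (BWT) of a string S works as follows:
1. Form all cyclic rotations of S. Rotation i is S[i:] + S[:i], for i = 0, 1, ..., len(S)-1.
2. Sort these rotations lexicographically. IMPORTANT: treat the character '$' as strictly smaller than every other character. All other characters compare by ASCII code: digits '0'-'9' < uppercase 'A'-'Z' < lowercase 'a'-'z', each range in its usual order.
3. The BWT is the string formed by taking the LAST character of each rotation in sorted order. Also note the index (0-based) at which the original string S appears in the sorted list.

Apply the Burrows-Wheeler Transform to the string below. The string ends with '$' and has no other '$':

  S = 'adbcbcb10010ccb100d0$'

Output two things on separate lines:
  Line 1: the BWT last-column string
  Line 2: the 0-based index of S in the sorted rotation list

Answer: 0d11010bb0$cccdbcb00a
10

Derivation:
All 21 rotations (rotation i = S[i:]+S[:i]):
  rot[0] = adbcbcb10010ccb100d0$
  rot[1] = dbcbcb10010ccb100d0$a
  rot[2] = bcbcb10010ccb100d0$ad
  rot[3] = cbcb10010ccb100d0$adb
  rot[4] = bcb10010ccb100d0$adbc
  rot[5] = cb10010ccb100d0$adbcb
  rot[6] = b10010ccb100d0$adbcbc
  rot[7] = 10010ccb100d0$adbcbcb
  rot[8] = 0010ccb100d0$adbcbcb1
  rot[9] = 010ccb100d0$adbcbcb10
  rot[10] = 10ccb100d0$adbcbcb100
  rot[11] = 0ccb100d0$adbcbcb1001
  rot[12] = ccb100d0$adbcbcb10010
  rot[13] = cb100d0$adbcbcb10010c
  rot[14] = b100d0$adbcbcb10010cc
  rot[15] = 100d0$adbcbcb10010ccb
  rot[16] = 00d0$adbcbcb10010ccb1
  rot[17] = 0d0$adbcbcb10010ccb10
  rot[18] = d0$adbcbcb10010ccb100
  rot[19] = 0$adbcbcb10010ccb100d
  rot[20] = $adbcbcb10010ccb100d0
Sorted (with $ < everything):
  sorted[0] = $adbcbcb10010ccb100d0  (last char: '0')
  sorted[1] = 0$adbcbcb10010ccb100d  (last char: 'd')
  sorted[2] = 0010ccb100d0$adbcbcb1  (last char: '1')
  sorted[3] = 00d0$adbcbcb10010ccb1  (last char: '1')
  sorted[4] = 010ccb100d0$adbcbcb10  (last char: '0')
  sorted[5] = 0ccb100d0$adbcbcb1001  (last char: '1')
  sorted[6] = 0d0$adbcbcb10010ccb10  (last char: '0')
  sorted[7] = 10010ccb100d0$adbcbcb  (last char: 'b')
  sorted[8] = 100d0$adbcbcb10010ccb  (last char: 'b')
  sorted[9] = 10ccb100d0$adbcbcb100  (last char: '0')
  sorted[10] = adbcbcb10010ccb100d0$  (last char: '$')
  sorted[11] = b10010ccb100d0$adbcbc  (last char: 'c')
  sorted[12] = b100d0$adbcbcb10010cc  (last char: 'c')
  sorted[13] = bcb10010ccb100d0$adbc  (last char: 'c')
  sorted[14] = bcbcb10010ccb100d0$ad  (last char: 'd')
  sorted[15] = cb10010ccb100d0$adbcb  (last char: 'b')
  sorted[16] = cb100d0$adbcbcb10010c  (last char: 'c')
  sorted[17] = cbcb10010ccb100d0$adb  (last char: 'b')
  sorted[18] = ccb100d0$adbcbcb10010  (last char: '0')
  sorted[19] = d0$adbcbcb10010ccb100  (last char: '0')
  sorted[20] = dbcbcb10010ccb100d0$a  (last char: 'a')
Last column: 0d11010bb0$cccdbcb00a
Original string S is at sorted index 10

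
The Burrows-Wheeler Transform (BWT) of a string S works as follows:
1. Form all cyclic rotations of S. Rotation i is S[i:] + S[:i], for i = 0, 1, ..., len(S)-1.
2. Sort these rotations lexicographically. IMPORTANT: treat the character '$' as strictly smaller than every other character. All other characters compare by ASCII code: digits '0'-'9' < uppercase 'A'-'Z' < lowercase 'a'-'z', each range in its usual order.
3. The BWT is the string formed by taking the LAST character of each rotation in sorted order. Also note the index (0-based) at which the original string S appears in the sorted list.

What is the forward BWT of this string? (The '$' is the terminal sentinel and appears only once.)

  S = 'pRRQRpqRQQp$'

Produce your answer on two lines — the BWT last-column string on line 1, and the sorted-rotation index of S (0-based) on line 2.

All 12 rotations (rotation i = S[i:]+S[:i]):
  rot[0] = pRRQRpqRQQp$
  rot[1] = RRQRpqRQQp$p
  rot[2] = RQRpqRQQp$pR
  rot[3] = QRpqRQQp$pRR
  rot[4] = RpqRQQp$pRRQ
  rot[5] = pqRQQp$pRRQR
  rot[6] = qRQQp$pRRQRp
  rot[7] = RQQp$pRRQRpq
  rot[8] = QQp$pRRQRpqR
  rot[9] = Qp$pRRQRpqRQ
  rot[10] = p$pRRQRpqRQQ
  rot[11] = $pRRQRpqRQQp
Sorted (with $ < everything):
  sorted[0] = $pRRQRpqRQQp  (last char: 'p')
  sorted[1] = QQp$pRRQRpqR  (last char: 'R')
  sorted[2] = QRpqRQQp$pRR  (last char: 'R')
  sorted[3] = Qp$pRRQRpqRQ  (last char: 'Q')
  sorted[4] = RQQp$pRRQRpq  (last char: 'q')
  sorted[5] = RQRpqRQQp$pR  (last char: 'R')
  sorted[6] = RRQRpqRQQp$p  (last char: 'p')
  sorted[7] = RpqRQQp$pRRQ  (last char: 'Q')
  sorted[8] = p$pRRQRpqRQQ  (last char: 'Q')
  sorted[9] = pRRQRpqRQQp$  (last char: '$')
  sorted[10] = pqRQQp$pRRQR  (last char: 'R')
  sorted[11] = qRQQp$pRRQRp  (last char: 'p')
Last column: pRRQqRpQQ$Rp
Original string S is at sorted index 9

Answer: pRRQqRpQQ$Rp
9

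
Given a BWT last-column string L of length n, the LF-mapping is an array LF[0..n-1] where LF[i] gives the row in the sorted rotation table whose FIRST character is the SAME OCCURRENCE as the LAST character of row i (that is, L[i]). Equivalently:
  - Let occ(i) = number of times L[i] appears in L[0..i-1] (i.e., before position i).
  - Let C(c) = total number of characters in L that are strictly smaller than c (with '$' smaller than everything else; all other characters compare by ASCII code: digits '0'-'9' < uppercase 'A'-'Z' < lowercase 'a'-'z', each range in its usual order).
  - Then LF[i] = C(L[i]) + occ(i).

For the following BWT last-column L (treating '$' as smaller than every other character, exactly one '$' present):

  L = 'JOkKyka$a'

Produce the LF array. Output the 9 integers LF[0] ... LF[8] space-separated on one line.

Char counts: '$':1, 'J':1, 'K':1, 'O':1, 'a':2, 'k':2, 'y':1
C (first-col start): C('$')=0, C('J')=1, C('K')=2, C('O')=3, C('a')=4, C('k')=6, C('y')=8
L[0]='J': occ=0, LF[0]=C('J')+0=1+0=1
L[1]='O': occ=0, LF[1]=C('O')+0=3+0=3
L[2]='k': occ=0, LF[2]=C('k')+0=6+0=6
L[3]='K': occ=0, LF[3]=C('K')+0=2+0=2
L[4]='y': occ=0, LF[4]=C('y')+0=8+0=8
L[5]='k': occ=1, LF[5]=C('k')+1=6+1=7
L[6]='a': occ=0, LF[6]=C('a')+0=4+0=4
L[7]='$': occ=0, LF[7]=C('$')+0=0+0=0
L[8]='a': occ=1, LF[8]=C('a')+1=4+1=5

Answer: 1 3 6 2 8 7 4 0 5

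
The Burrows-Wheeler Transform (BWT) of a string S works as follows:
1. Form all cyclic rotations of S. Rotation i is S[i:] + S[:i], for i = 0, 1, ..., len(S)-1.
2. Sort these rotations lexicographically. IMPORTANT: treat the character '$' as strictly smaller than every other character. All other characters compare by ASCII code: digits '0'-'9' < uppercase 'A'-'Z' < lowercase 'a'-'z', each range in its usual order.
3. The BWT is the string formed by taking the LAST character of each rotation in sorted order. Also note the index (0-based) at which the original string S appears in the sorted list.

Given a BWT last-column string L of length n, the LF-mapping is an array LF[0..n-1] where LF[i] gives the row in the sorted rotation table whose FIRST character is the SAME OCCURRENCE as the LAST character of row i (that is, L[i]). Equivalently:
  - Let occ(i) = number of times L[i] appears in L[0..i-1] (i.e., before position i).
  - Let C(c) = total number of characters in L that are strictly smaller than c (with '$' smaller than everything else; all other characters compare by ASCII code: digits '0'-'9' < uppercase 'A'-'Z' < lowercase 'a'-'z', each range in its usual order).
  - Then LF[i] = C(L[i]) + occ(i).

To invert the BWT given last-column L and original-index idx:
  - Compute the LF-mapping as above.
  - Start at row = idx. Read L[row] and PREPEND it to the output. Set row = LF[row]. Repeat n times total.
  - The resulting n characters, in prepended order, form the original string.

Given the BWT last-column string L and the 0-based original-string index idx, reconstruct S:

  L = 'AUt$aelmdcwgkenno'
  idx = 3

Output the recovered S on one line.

LF mapping: 1 2 15 0 3 6 10 11 5 4 16 8 9 7 12 13 14
Walk LF starting at row 3, prepending L[row]:
  step 1: row=3, L[3]='$', prepend. Next row=LF[3]=0
  step 2: row=0, L[0]='A', prepend. Next row=LF[0]=1
  step 3: row=1, L[1]='U', prepend. Next row=LF[1]=2
  step 4: row=2, L[2]='t', prepend. Next row=LF[2]=15
  step 5: row=15, L[15]='n', prepend. Next row=LF[15]=13
  step 6: row=13, L[13]='e', prepend. Next row=LF[13]=7
  step 7: row=7, L[7]='m', prepend. Next row=LF[7]=11
  step 8: row=11, L[11]='g', prepend. Next row=LF[11]=8
  step 9: row=8, L[8]='d', prepend. Next row=LF[8]=5
  step 10: row=5, L[5]='e', prepend. Next row=LF[5]=6
  step 11: row=6, L[6]='l', prepend. Next row=LF[6]=10
  step 12: row=10, L[10]='w', prepend. Next row=LF[10]=16
  step 13: row=16, L[16]='o', prepend. Next row=LF[16]=14
  step 14: row=14, L[14]='n', prepend. Next row=LF[14]=12
  step 15: row=12, L[12]='k', prepend. Next row=LF[12]=9
  step 16: row=9, L[9]='c', prepend. Next row=LF[9]=4
  step 17: row=4, L[4]='a', prepend. Next row=LF[4]=3
Reversed output: acknowledgmentUA$

Answer: acknowledgmentUA$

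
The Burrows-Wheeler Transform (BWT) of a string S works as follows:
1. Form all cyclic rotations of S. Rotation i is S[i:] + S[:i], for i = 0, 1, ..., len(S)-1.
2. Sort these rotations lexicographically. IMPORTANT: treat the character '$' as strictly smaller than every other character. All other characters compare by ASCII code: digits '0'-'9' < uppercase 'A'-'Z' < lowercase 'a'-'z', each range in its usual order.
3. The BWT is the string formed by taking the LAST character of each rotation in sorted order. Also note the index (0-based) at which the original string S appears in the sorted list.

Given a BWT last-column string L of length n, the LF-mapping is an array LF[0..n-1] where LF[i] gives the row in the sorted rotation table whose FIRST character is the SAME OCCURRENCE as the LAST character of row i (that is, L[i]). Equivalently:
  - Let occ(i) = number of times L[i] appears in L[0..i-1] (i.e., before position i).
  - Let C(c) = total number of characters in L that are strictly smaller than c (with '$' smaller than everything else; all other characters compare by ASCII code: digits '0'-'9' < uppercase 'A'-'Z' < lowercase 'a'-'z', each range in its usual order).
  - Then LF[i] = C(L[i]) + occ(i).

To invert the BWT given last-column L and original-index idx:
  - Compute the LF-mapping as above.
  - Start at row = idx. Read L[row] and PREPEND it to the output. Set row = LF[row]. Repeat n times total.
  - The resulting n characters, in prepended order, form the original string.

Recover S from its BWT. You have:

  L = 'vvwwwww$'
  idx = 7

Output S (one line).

LF mapping: 1 2 3 4 5 6 7 0
Walk LF starting at row 7, prepending L[row]:
  step 1: row=7, L[7]='$', prepend. Next row=LF[7]=0
  step 2: row=0, L[0]='v', prepend. Next row=LF[0]=1
  step 3: row=1, L[1]='v', prepend. Next row=LF[1]=2
  step 4: row=2, L[2]='w', prepend. Next row=LF[2]=3
  step 5: row=3, L[3]='w', prepend. Next row=LF[3]=4
  step 6: row=4, L[4]='w', prepend. Next row=LF[4]=5
  step 7: row=5, L[5]='w', prepend. Next row=LF[5]=6
  step 8: row=6, L[6]='w', prepend. Next row=LF[6]=7
Reversed output: wwwwwvv$

Answer: wwwwwvv$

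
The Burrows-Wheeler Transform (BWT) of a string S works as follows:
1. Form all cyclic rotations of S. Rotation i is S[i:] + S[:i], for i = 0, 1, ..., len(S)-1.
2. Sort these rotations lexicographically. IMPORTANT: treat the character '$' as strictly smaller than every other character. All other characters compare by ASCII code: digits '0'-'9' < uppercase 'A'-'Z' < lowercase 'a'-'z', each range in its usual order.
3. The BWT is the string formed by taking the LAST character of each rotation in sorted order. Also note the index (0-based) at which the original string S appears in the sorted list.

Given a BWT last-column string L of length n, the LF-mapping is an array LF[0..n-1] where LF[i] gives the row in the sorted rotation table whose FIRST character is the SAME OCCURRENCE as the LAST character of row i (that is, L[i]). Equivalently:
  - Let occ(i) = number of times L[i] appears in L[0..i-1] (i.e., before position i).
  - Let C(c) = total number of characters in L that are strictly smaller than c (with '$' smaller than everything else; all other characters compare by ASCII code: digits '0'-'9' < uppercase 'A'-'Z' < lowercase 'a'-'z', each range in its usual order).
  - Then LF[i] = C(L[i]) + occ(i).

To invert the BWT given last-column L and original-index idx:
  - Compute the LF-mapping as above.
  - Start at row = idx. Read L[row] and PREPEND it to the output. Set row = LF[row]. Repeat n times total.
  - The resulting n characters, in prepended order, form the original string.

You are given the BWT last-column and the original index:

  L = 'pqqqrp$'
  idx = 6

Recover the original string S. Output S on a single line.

Answer: rqpqqp$

Derivation:
LF mapping: 1 3 4 5 6 2 0
Walk LF starting at row 6, prepending L[row]:
  step 1: row=6, L[6]='$', prepend. Next row=LF[6]=0
  step 2: row=0, L[0]='p', prepend. Next row=LF[0]=1
  step 3: row=1, L[1]='q', prepend. Next row=LF[1]=3
  step 4: row=3, L[3]='q', prepend. Next row=LF[3]=5
  step 5: row=5, L[5]='p', prepend. Next row=LF[5]=2
  step 6: row=2, L[2]='q', prepend. Next row=LF[2]=4
  step 7: row=4, L[4]='r', prepend. Next row=LF[4]=6
Reversed output: rqpqqp$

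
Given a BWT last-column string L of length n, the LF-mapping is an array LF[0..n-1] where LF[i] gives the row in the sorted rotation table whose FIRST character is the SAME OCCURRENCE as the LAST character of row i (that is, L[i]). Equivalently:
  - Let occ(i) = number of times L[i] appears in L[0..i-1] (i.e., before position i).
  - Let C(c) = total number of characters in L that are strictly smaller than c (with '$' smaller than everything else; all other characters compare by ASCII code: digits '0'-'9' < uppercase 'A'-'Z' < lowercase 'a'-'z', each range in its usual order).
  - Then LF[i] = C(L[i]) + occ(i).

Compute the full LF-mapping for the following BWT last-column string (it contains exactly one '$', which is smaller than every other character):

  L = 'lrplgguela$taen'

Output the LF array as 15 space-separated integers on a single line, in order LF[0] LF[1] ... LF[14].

Answer: 7 12 11 8 5 6 14 3 9 1 0 13 2 4 10

Derivation:
Char counts: '$':1, 'a':2, 'e':2, 'g':2, 'l':3, 'n':1, 'p':1, 'r':1, 't':1, 'u':1
C (first-col start): C('$')=0, C('a')=1, C('e')=3, C('g')=5, C('l')=7, C('n')=10, C('p')=11, C('r')=12, C('t')=13, C('u')=14
L[0]='l': occ=0, LF[0]=C('l')+0=7+0=7
L[1]='r': occ=0, LF[1]=C('r')+0=12+0=12
L[2]='p': occ=0, LF[2]=C('p')+0=11+0=11
L[3]='l': occ=1, LF[3]=C('l')+1=7+1=8
L[4]='g': occ=0, LF[4]=C('g')+0=5+0=5
L[5]='g': occ=1, LF[5]=C('g')+1=5+1=6
L[6]='u': occ=0, LF[6]=C('u')+0=14+0=14
L[7]='e': occ=0, LF[7]=C('e')+0=3+0=3
L[8]='l': occ=2, LF[8]=C('l')+2=7+2=9
L[9]='a': occ=0, LF[9]=C('a')+0=1+0=1
L[10]='$': occ=0, LF[10]=C('$')+0=0+0=0
L[11]='t': occ=0, LF[11]=C('t')+0=13+0=13
L[12]='a': occ=1, LF[12]=C('a')+1=1+1=2
L[13]='e': occ=1, LF[13]=C('e')+1=3+1=4
L[14]='n': occ=0, LF[14]=C('n')+0=10+0=10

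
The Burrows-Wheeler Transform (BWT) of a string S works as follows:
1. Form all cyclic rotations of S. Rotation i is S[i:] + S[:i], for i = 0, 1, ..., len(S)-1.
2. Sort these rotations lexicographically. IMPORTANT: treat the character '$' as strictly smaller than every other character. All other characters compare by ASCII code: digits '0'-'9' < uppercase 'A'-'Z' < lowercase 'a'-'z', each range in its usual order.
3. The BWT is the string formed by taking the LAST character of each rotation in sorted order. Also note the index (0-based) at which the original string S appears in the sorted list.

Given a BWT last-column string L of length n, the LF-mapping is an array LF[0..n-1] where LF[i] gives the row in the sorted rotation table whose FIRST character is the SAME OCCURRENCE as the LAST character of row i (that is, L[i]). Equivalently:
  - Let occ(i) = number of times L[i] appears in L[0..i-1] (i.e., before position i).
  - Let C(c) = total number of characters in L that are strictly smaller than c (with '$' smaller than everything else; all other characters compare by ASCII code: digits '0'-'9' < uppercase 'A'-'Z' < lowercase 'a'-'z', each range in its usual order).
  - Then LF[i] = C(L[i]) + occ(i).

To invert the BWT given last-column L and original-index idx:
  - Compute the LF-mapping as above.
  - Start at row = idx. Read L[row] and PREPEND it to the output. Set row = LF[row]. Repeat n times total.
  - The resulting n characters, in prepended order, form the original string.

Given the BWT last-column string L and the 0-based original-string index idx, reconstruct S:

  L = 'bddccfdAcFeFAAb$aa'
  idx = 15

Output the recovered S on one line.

Answer: daecAdAafFcFbdAcb$

Derivation:
LF mapping: 8 13 14 10 11 17 15 1 12 4 16 5 2 3 9 0 6 7
Walk LF starting at row 15, prepending L[row]:
  step 1: row=15, L[15]='$', prepend. Next row=LF[15]=0
  step 2: row=0, L[0]='b', prepend. Next row=LF[0]=8
  step 3: row=8, L[8]='c', prepend. Next row=LF[8]=12
  step 4: row=12, L[12]='A', prepend. Next row=LF[12]=2
  step 5: row=2, L[2]='d', prepend. Next row=LF[2]=14
  step 6: row=14, L[14]='b', prepend. Next row=LF[14]=9
  step 7: row=9, L[9]='F', prepend. Next row=LF[9]=4
  step 8: row=4, L[4]='c', prepend. Next row=LF[4]=11
  step 9: row=11, L[11]='F', prepend. Next row=LF[11]=5
  step 10: row=5, L[5]='f', prepend. Next row=LF[5]=17
  step 11: row=17, L[17]='a', prepend. Next row=LF[17]=7
  step 12: row=7, L[7]='A', prepend. Next row=LF[7]=1
  step 13: row=1, L[1]='d', prepend. Next row=LF[1]=13
  step 14: row=13, L[13]='A', prepend. Next row=LF[13]=3
  step 15: row=3, L[3]='c', prepend. Next row=LF[3]=10
  step 16: row=10, L[10]='e', prepend. Next row=LF[10]=16
  step 17: row=16, L[16]='a', prepend. Next row=LF[16]=6
  step 18: row=6, L[6]='d', prepend. Next row=LF[6]=15
Reversed output: daecAdAafFcFbdAcb$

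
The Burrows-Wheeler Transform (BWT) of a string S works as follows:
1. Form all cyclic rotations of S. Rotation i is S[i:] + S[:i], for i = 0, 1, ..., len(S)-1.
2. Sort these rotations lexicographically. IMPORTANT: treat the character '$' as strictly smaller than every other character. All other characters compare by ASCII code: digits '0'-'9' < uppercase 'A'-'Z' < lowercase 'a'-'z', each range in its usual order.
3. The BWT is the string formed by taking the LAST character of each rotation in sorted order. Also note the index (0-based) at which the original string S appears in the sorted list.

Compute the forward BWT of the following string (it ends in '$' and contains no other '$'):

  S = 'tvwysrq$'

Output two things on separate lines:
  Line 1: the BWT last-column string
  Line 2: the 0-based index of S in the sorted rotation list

All 8 rotations (rotation i = S[i:]+S[:i]):
  rot[0] = tvwysrq$
  rot[1] = vwysrq$t
  rot[2] = wysrq$tv
  rot[3] = ysrq$tvw
  rot[4] = srq$tvwy
  rot[5] = rq$tvwys
  rot[6] = q$tvwysr
  rot[7] = $tvwysrq
Sorted (with $ < everything):
  sorted[0] = $tvwysrq  (last char: 'q')
  sorted[1] = q$tvwysr  (last char: 'r')
  sorted[2] = rq$tvwys  (last char: 's')
  sorted[3] = srq$tvwy  (last char: 'y')
  sorted[4] = tvwysrq$  (last char: '$')
  sorted[5] = vwysrq$t  (last char: 't')
  sorted[6] = wysrq$tv  (last char: 'v')
  sorted[7] = ysrq$tvw  (last char: 'w')
Last column: qrsy$tvw
Original string S is at sorted index 4

Answer: qrsy$tvw
4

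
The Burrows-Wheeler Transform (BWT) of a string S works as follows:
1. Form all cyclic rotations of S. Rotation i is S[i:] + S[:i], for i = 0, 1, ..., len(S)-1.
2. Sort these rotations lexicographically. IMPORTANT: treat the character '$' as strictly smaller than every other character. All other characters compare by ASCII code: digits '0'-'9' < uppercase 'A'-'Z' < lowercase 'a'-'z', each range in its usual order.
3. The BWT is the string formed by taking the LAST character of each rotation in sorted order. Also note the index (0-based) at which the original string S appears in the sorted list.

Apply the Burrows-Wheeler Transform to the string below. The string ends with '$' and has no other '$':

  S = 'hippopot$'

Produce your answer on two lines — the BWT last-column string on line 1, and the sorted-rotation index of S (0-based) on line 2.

All 9 rotations (rotation i = S[i:]+S[:i]):
  rot[0] = hippopot$
  rot[1] = ippopot$h
  rot[2] = ppopot$hi
  rot[3] = popot$hip
  rot[4] = opot$hipp
  rot[5] = pot$hippo
  rot[6] = ot$hippop
  rot[7] = t$hippopo
  rot[8] = $hippopot
Sorted (with $ < everything):
  sorted[0] = $hippopot  (last char: 't')
  sorted[1] = hippopot$  (last char: '$')
  sorted[2] = ippopot$h  (last char: 'h')
  sorted[3] = opot$hipp  (last char: 'p')
  sorted[4] = ot$hippop  (last char: 'p')
  sorted[5] = popot$hip  (last char: 'p')
  sorted[6] = pot$hippo  (last char: 'o')
  sorted[7] = ppopot$hi  (last char: 'i')
  sorted[8] = t$hippopo  (last char: 'o')
Last column: t$hpppoio
Original string S is at sorted index 1

Answer: t$hpppoio
1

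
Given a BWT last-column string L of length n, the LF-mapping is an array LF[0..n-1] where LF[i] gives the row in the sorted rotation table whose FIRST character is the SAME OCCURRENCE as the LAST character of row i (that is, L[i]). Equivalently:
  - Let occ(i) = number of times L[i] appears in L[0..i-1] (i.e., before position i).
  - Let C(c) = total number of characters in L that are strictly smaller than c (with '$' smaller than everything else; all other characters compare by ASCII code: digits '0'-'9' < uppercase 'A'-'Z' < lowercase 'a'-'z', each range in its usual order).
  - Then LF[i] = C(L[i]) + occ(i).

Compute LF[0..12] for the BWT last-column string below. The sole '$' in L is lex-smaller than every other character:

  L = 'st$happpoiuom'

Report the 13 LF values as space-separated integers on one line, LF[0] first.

Char counts: '$':1, 'a':1, 'h':1, 'i':1, 'm':1, 'o':2, 'p':3, 's':1, 't':1, 'u':1
C (first-col start): C('$')=0, C('a')=1, C('h')=2, C('i')=3, C('m')=4, C('o')=5, C('p')=7, C('s')=10, C('t')=11, C('u')=12
L[0]='s': occ=0, LF[0]=C('s')+0=10+0=10
L[1]='t': occ=0, LF[1]=C('t')+0=11+0=11
L[2]='$': occ=0, LF[2]=C('$')+0=0+0=0
L[3]='h': occ=0, LF[3]=C('h')+0=2+0=2
L[4]='a': occ=0, LF[4]=C('a')+0=1+0=1
L[5]='p': occ=0, LF[5]=C('p')+0=7+0=7
L[6]='p': occ=1, LF[6]=C('p')+1=7+1=8
L[7]='p': occ=2, LF[7]=C('p')+2=7+2=9
L[8]='o': occ=0, LF[8]=C('o')+0=5+0=5
L[9]='i': occ=0, LF[9]=C('i')+0=3+0=3
L[10]='u': occ=0, LF[10]=C('u')+0=12+0=12
L[11]='o': occ=1, LF[11]=C('o')+1=5+1=6
L[12]='m': occ=0, LF[12]=C('m')+0=4+0=4

Answer: 10 11 0 2 1 7 8 9 5 3 12 6 4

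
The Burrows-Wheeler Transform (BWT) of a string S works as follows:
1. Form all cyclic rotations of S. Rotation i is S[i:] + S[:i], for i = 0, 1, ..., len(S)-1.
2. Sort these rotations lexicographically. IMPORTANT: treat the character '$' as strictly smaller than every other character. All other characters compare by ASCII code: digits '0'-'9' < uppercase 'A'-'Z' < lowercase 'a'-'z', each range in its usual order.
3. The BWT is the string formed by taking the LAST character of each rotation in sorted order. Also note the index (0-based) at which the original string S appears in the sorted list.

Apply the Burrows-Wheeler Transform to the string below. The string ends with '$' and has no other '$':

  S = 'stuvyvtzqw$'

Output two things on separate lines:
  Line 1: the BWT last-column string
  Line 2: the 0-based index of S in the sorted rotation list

All 11 rotations (rotation i = S[i:]+S[:i]):
  rot[0] = stuvyvtzqw$
  rot[1] = tuvyvtzqw$s
  rot[2] = uvyvtzqw$st
  rot[3] = vyvtzqw$stu
  rot[4] = yvtzqw$stuv
  rot[5] = vtzqw$stuvy
  rot[6] = tzqw$stuvyv
  rot[7] = zqw$stuvyvt
  rot[8] = qw$stuvyvtz
  rot[9] = w$stuvyvtzq
  rot[10] = $stuvyvtzqw
Sorted (with $ < everything):
  sorted[0] = $stuvyvtzqw  (last char: 'w')
  sorted[1] = qw$stuvyvtz  (last char: 'z')
  sorted[2] = stuvyvtzqw$  (last char: '$')
  sorted[3] = tuvyvtzqw$s  (last char: 's')
  sorted[4] = tzqw$stuvyv  (last char: 'v')
  sorted[5] = uvyvtzqw$st  (last char: 't')
  sorted[6] = vtzqw$stuvy  (last char: 'y')
  sorted[7] = vyvtzqw$stu  (last char: 'u')
  sorted[8] = w$stuvyvtzq  (last char: 'q')
  sorted[9] = yvtzqw$stuv  (last char: 'v')
  sorted[10] = zqw$stuvyvt  (last char: 't')
Last column: wz$svtyuqvt
Original string S is at sorted index 2

Answer: wz$svtyuqvt
2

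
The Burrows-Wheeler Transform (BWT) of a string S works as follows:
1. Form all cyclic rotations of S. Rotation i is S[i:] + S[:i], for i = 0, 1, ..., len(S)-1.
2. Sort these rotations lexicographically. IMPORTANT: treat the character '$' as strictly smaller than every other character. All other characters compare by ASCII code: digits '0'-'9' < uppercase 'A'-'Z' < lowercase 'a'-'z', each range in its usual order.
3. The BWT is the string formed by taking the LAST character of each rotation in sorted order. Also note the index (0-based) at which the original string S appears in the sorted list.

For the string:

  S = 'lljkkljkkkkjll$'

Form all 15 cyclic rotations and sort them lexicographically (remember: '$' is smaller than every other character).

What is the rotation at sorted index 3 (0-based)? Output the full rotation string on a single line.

All 15 rotations (rotation i = S[i:]+S[:i]):
  rot[0] = lljkkljkkkkjll$
  rot[1] = ljkkljkkkkjll$l
  rot[2] = jkkljkkkkjll$ll
  rot[3] = kkljkkkkjll$llj
  rot[4] = kljkkkkjll$lljk
  rot[5] = ljkkkkjll$lljkk
  rot[6] = jkkkkjll$lljkkl
  rot[7] = kkkkjll$lljkklj
  rot[8] = kkkjll$lljkkljk
  rot[9] = kkjll$lljkkljkk
  rot[10] = kjll$lljkkljkkk
  rot[11] = jll$lljkkljkkkk
  rot[12] = ll$lljkkljkkkkj
  rot[13] = l$lljkkljkkkkjl
  rot[14] = $lljkkljkkkkjll
Sorted (with $ < everything):
  sorted[0] = $lljkkljkkkkjll
  sorted[1] = jkkkkjll$lljkkl
  sorted[2] = jkkljkkkkjll$ll
  sorted[3] = jll$lljkkljkkkk
  sorted[4] = kjll$lljkkljkkk
  sorted[5] = kkjll$lljkkljkk
  sorted[6] = kkkjll$lljkkljk
  sorted[7] = kkkkjll$lljkklj
  sorted[8] = kkljkkkkjll$llj
  sorted[9] = kljkkkkjll$lljk
  sorted[10] = l$lljkkljkkkkjl
  sorted[11] = ljkkkkjll$lljkk
  sorted[12] = ljkkljkkkkjll$l
  sorted[13] = ll$lljkkljkkkkj
  sorted[14] = lljkkljkkkkjll$
sorted[3] = jll$lljkkljkkkk

Answer: jll$lljkkljkkkk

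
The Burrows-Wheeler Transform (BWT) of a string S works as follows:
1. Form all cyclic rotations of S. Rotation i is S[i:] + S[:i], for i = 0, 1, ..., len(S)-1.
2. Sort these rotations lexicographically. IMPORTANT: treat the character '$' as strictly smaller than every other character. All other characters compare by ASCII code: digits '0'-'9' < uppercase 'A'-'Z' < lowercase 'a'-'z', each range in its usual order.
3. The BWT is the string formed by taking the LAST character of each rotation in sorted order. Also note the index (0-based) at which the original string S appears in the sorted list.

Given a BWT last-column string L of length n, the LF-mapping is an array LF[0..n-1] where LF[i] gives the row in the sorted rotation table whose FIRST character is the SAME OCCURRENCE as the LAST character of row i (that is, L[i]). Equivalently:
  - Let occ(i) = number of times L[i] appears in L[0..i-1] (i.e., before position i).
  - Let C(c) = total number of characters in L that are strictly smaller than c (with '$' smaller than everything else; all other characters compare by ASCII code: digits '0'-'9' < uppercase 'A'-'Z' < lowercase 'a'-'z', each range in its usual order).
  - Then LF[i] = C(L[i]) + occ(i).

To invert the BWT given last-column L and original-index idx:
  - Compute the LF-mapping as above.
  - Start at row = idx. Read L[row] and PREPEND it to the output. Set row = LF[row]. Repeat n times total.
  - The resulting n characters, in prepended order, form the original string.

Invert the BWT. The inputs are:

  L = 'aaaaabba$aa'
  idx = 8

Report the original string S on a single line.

Answer: abaabaaaaa$

Derivation:
LF mapping: 1 2 3 4 5 9 10 6 0 7 8
Walk LF starting at row 8, prepending L[row]:
  step 1: row=8, L[8]='$', prepend. Next row=LF[8]=0
  step 2: row=0, L[0]='a', prepend. Next row=LF[0]=1
  step 3: row=1, L[1]='a', prepend. Next row=LF[1]=2
  step 4: row=2, L[2]='a', prepend. Next row=LF[2]=3
  step 5: row=3, L[3]='a', prepend. Next row=LF[3]=4
  step 6: row=4, L[4]='a', prepend. Next row=LF[4]=5
  step 7: row=5, L[5]='b', prepend. Next row=LF[5]=9
  step 8: row=9, L[9]='a', prepend. Next row=LF[9]=7
  step 9: row=7, L[7]='a', prepend. Next row=LF[7]=6
  step 10: row=6, L[6]='b', prepend. Next row=LF[6]=10
  step 11: row=10, L[10]='a', prepend. Next row=LF[10]=8
Reversed output: abaabaaaaa$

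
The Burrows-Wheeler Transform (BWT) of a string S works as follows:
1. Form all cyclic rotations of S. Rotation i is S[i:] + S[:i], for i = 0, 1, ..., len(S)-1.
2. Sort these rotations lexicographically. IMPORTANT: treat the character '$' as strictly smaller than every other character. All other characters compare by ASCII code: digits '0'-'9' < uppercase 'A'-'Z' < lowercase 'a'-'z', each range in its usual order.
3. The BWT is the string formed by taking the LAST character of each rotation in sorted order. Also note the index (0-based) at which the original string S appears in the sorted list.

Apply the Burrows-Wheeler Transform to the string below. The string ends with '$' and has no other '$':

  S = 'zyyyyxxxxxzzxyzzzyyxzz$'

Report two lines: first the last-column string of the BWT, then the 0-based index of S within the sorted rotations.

All 23 rotations (rotation i = S[i:]+S[:i]):
  rot[0] = zyyyyxxxxxzzxyzzzyyxzz$
  rot[1] = yyyyxxxxxzzxyzzzyyxzz$z
  rot[2] = yyyxxxxxzzxyzzzyyxzz$zy
  rot[3] = yyxxxxxzzxyzzzyyxzz$zyy
  rot[4] = yxxxxxzzxyzzzyyxzz$zyyy
  rot[5] = xxxxxzzxyzzzyyxzz$zyyyy
  rot[6] = xxxxzzxyzzzyyxzz$zyyyyx
  rot[7] = xxxzzxyzzzyyxzz$zyyyyxx
  rot[8] = xxzzxyzzzyyxzz$zyyyyxxx
  rot[9] = xzzxyzzzyyxzz$zyyyyxxxx
  rot[10] = zzxyzzzyyxzz$zyyyyxxxxx
  rot[11] = zxyzzzyyxzz$zyyyyxxxxxz
  rot[12] = xyzzzyyxzz$zyyyyxxxxxzz
  rot[13] = yzzzyyxzz$zyyyyxxxxxzzx
  rot[14] = zzzyyxzz$zyyyyxxxxxzzxy
  rot[15] = zzyyxzz$zyyyyxxxxxzzxyz
  rot[16] = zyyxzz$zyyyyxxxxxzzxyzz
  rot[17] = yyxzz$zyyyyxxxxxzzxyzzz
  rot[18] = yxzz$zyyyyxxxxxzzxyzzzy
  rot[19] = xzz$zyyyyxxxxxzzxyzzzyy
  rot[20] = zz$zyyyyxxxxxzzxyzzzyyx
  rot[21] = z$zyyyyxxxxxzzxyzzzyyxz
  rot[22] = $zyyyyxxxxxzzxyzzzyyxzz
Sorted (with $ < everything):
  sorted[0] = $zyyyyxxxxxzzxyzzzyyxzz  (last char: 'z')
  sorted[1] = xxxxxzzxyzzzyyxzz$zyyyy  (last char: 'y')
  sorted[2] = xxxxzzxyzzzyyxzz$zyyyyx  (last char: 'x')
  sorted[3] = xxxzzxyzzzyyxzz$zyyyyxx  (last char: 'x')
  sorted[4] = xxzzxyzzzyyxzz$zyyyyxxx  (last char: 'x')
  sorted[5] = xyzzzyyxzz$zyyyyxxxxxzz  (last char: 'z')
  sorted[6] = xzz$zyyyyxxxxxzzxyzzzyy  (last char: 'y')
  sorted[7] = xzzxyzzzyyxzz$zyyyyxxxx  (last char: 'x')
  sorted[8] = yxxxxxzzxyzzzyyxzz$zyyy  (last char: 'y')
  sorted[9] = yxzz$zyyyyxxxxxzzxyzzzy  (last char: 'y')
  sorted[10] = yyxxxxxzzxyzzzyyxzz$zyy  (last char: 'y')
  sorted[11] = yyxzz$zyyyyxxxxxzzxyzzz  (last char: 'z')
  sorted[12] = yyyxxxxxzzxyzzzyyxzz$zy  (last char: 'y')
  sorted[13] = yyyyxxxxxzzxyzzzyyxzz$z  (last char: 'z')
  sorted[14] = yzzzyyxzz$zyyyyxxxxxzzx  (last char: 'x')
  sorted[15] = z$zyyyyxxxxxzzxyzzzyyxz  (last char: 'z')
  sorted[16] = zxyzzzyyxzz$zyyyyxxxxxz  (last char: 'z')
  sorted[17] = zyyxzz$zyyyyxxxxxzzxyzz  (last char: 'z')
  sorted[18] = zyyyyxxxxxzzxyzzzyyxzz$  (last char: '$')
  sorted[19] = zz$zyyyyxxxxxzzxyzzzyyx  (last char: 'x')
  sorted[20] = zzxyzzzyyxzz$zyyyyxxxxx  (last char: 'x')
  sorted[21] = zzyyxzz$zyyyyxxxxxzzxyz  (last char: 'z')
  sorted[22] = zzzyyxzz$zyyyyxxxxxzzxy  (last char: 'y')
Last column: zyxxxzyxyyyzyzxzzz$xxzy
Original string S is at sorted index 18

Answer: zyxxxzyxyyyzyzxzzz$xxzy
18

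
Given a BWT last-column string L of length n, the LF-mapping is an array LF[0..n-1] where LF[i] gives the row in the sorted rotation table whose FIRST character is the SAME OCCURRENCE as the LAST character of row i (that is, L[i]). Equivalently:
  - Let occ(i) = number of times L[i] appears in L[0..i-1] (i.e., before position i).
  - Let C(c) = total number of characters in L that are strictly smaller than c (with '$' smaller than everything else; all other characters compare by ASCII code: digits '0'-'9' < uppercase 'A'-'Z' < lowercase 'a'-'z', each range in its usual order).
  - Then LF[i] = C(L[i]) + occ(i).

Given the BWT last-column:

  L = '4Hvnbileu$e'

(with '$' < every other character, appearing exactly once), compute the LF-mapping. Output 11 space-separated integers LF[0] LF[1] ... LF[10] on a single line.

Answer: 1 2 10 8 3 6 7 4 9 0 5

Derivation:
Char counts: '$':1, '4':1, 'H':1, 'b':1, 'e':2, 'i':1, 'l':1, 'n':1, 'u':1, 'v':1
C (first-col start): C('$')=0, C('4')=1, C('H')=2, C('b')=3, C('e')=4, C('i')=6, C('l')=7, C('n')=8, C('u')=9, C('v')=10
L[0]='4': occ=0, LF[0]=C('4')+0=1+0=1
L[1]='H': occ=0, LF[1]=C('H')+0=2+0=2
L[2]='v': occ=0, LF[2]=C('v')+0=10+0=10
L[3]='n': occ=0, LF[3]=C('n')+0=8+0=8
L[4]='b': occ=0, LF[4]=C('b')+0=3+0=3
L[5]='i': occ=0, LF[5]=C('i')+0=6+0=6
L[6]='l': occ=0, LF[6]=C('l')+0=7+0=7
L[7]='e': occ=0, LF[7]=C('e')+0=4+0=4
L[8]='u': occ=0, LF[8]=C('u')+0=9+0=9
L[9]='$': occ=0, LF[9]=C('$')+0=0+0=0
L[10]='e': occ=1, LF[10]=C('e')+1=4+1=5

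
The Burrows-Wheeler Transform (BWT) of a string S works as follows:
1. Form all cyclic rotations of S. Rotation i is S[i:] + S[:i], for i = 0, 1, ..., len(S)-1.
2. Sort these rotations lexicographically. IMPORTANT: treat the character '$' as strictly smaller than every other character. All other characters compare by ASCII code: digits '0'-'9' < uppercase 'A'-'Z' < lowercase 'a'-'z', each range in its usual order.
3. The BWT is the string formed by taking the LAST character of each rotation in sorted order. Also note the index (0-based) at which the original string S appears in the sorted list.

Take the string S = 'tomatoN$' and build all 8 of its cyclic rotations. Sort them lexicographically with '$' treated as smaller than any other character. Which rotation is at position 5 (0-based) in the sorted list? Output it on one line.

All 8 rotations (rotation i = S[i:]+S[:i]):
  rot[0] = tomatoN$
  rot[1] = omatoN$t
  rot[2] = matoN$to
  rot[3] = atoN$tom
  rot[4] = toN$toma
  rot[5] = oN$tomat
  rot[6] = N$tomato
  rot[7] = $tomatoN
Sorted (with $ < everything):
  sorted[0] = $tomatoN
  sorted[1] = N$tomato
  sorted[2] = atoN$tom
  sorted[3] = matoN$to
  sorted[4] = oN$tomat
  sorted[5] = omatoN$t
  sorted[6] = toN$toma
  sorted[7] = tomatoN$
sorted[5] = omatoN$t

Answer: omatoN$t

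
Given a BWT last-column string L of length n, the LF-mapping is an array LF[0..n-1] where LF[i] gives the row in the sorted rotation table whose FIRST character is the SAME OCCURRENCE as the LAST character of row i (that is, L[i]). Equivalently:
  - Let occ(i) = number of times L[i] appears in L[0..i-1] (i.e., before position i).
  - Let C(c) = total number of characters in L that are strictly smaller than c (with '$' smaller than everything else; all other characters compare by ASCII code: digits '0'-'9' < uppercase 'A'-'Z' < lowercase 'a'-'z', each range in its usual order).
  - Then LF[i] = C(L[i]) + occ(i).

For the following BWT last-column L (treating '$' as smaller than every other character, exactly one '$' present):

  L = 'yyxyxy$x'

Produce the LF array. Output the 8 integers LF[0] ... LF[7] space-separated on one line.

Answer: 4 5 1 6 2 7 0 3

Derivation:
Char counts: '$':1, 'x':3, 'y':4
C (first-col start): C('$')=0, C('x')=1, C('y')=4
L[0]='y': occ=0, LF[0]=C('y')+0=4+0=4
L[1]='y': occ=1, LF[1]=C('y')+1=4+1=5
L[2]='x': occ=0, LF[2]=C('x')+0=1+0=1
L[3]='y': occ=2, LF[3]=C('y')+2=4+2=6
L[4]='x': occ=1, LF[4]=C('x')+1=1+1=2
L[5]='y': occ=3, LF[5]=C('y')+3=4+3=7
L[6]='$': occ=0, LF[6]=C('$')+0=0+0=0
L[7]='x': occ=2, LF[7]=C('x')+2=1+2=3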